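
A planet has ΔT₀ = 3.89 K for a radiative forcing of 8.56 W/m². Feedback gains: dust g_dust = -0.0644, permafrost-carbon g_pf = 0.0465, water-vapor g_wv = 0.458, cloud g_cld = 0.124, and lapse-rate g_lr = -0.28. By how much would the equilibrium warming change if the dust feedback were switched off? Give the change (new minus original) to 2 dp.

0.54 K

Original: g = 0.2841, ΔT = 3.89/(1−0.2841) = 5.4337 K.
Without dust: g' = 0.3485, ΔT' = 3.89/(1−0.3485) = 5.9708 K.
Change = 5.9708 − 5.4337 = 0.54 K.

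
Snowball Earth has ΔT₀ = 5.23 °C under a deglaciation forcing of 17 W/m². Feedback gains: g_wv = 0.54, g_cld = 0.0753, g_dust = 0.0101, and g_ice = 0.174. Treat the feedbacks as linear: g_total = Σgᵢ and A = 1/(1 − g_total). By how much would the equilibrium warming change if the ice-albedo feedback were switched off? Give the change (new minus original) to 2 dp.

Original: g = 0.7994, ΔT = 5.23/(1−0.7994) = 26.0718 °C.
Without ice-albedo: g' = 0.6254, ΔT' = 5.23/(1−0.6254) = 13.9616 °C.
Change = 13.9616 − 26.0718 = -12.11 °C.

-12.11 °C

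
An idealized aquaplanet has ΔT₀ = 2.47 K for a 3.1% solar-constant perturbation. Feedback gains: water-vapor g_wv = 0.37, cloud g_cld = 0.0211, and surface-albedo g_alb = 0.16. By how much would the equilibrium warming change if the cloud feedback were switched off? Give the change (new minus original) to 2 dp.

Original: g = 0.5511, ΔT = 2.47/(1−0.5511) = 5.5023 K.
Without cloud: g' = 0.53, ΔT' = 2.47/(1−0.53) = 5.2553 K.
Change = 5.2553 − 5.5023 = -0.25 K.

-0.25 K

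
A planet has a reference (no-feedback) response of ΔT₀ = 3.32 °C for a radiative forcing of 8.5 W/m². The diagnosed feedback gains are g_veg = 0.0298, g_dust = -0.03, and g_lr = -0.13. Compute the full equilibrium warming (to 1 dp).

2.9 °C

Total gain g = 0.0298 − 0.03 − 0.13 = -0.1302.
Amplification A = 1/(1 + 0.1302) = 0.8848.
ΔT = 3.32 × 0.8848 = 2.9 °C.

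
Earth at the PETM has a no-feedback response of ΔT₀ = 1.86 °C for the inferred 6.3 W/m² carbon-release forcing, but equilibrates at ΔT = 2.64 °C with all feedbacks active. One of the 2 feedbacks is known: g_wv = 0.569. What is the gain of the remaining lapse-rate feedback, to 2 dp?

Amplification A = ΔT/ΔT₀ = 2.64/1.86 = 1.419.
Total gain g = 1 − 1/A = 1 − 1/1.419 = 0.2953.
The known gain is 0.569.
g_lr = 0.2953 − 0.569 = -0.27.

-0.27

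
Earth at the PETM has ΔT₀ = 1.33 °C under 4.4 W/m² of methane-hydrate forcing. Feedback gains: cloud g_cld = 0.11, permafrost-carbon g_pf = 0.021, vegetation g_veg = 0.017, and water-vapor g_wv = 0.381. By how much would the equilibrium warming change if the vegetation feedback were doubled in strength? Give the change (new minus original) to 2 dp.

Original: g = 0.529, ΔT = 1.33/(1−0.529) = 2.8238 °C.
With doubled vegetation: g' = 0.546, ΔT' = 1.33/(1−0.546) = 2.9295 °C.
Change = 2.9295 − 2.8238 = 0.11 °C.

0.11 °C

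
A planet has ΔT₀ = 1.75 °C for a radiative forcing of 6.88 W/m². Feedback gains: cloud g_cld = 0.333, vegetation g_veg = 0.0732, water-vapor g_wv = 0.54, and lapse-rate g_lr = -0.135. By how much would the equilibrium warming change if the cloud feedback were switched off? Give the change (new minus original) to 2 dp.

-5.92 °C

Original: g = 0.8112, ΔT = 1.75/(1−0.8112) = 9.2691 °C.
Without cloud: g' = 0.4782, ΔT' = 1.75/(1−0.4782) = 3.3538 °C.
Change = 3.3538 − 9.2691 = -5.92 °C.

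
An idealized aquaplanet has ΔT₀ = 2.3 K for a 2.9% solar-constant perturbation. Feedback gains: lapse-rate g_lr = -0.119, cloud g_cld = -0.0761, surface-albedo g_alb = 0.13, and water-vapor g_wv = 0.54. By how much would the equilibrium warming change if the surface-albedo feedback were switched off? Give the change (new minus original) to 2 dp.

-0.87 K

Original: g = 0.4749, ΔT = 2.3/(1−0.4749) = 4.3801 K.
Without surface-albedo: g' = 0.3449, ΔT' = 2.3/(1−0.3449) = 3.5109 K.
Change = 3.5109 − 4.3801 = -0.87 K.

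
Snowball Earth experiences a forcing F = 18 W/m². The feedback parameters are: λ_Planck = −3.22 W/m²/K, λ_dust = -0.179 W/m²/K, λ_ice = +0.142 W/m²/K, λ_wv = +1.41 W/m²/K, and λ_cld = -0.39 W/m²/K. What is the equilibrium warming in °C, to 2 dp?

Net feedback parameter λ = (−3.22) + (-0.179) + (+0.142) + (+1.41) + (-0.39) = -2.237 W/m²/K.
ΔT = −F/λ = −18/(-2.237) = 8.05 °C.

8.05 °C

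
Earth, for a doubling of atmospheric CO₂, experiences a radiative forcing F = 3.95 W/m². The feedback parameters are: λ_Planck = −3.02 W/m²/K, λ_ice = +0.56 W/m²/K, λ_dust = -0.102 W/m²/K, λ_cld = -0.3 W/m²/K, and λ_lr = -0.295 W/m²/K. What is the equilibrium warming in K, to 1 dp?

1.3 K

Net feedback parameter λ = (−3.02) + (+0.56) + (-0.102) + (-0.3) + (-0.295) = -3.157 W/m²/K.
ΔT = −F/λ = −3.95/(-3.157) = 1.3 K.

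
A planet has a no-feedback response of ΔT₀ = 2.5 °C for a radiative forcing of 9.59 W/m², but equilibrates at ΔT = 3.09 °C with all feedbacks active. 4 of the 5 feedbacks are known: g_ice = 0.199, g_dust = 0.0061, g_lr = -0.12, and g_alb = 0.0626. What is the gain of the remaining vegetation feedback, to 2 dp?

Amplification A = ΔT/ΔT₀ = 3.09/2.5 = 1.236.
Total gain g = 1 − 1/A = 1 − 1/1.236 = 0.1909.
Known gains sum to 0.199 + 0.0061 − 0.12 + 0.0626 = 0.1477.
g_veg = 0.1909 − 0.1477 = 0.04.

0.04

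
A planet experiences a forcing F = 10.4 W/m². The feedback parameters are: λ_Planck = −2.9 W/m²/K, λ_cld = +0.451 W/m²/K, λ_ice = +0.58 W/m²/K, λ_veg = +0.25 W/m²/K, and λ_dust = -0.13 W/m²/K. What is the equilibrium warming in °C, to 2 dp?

Net feedback parameter λ = (−2.9) + (+0.451) + (+0.58) + (+0.25) + (-0.13) = -1.749 W/m²/K.
ΔT = −F/λ = −10.4/(-1.749) = 5.95 °C.

5.95 °C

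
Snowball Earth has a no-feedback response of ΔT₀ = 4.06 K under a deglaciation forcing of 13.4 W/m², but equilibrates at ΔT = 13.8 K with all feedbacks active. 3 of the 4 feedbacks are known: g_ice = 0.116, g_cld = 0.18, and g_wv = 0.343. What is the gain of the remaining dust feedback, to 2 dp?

Amplification A = ΔT/ΔT₀ = 13.8/4.06 = 3.399.
Total gain g = 1 − 1/A = 1 − 1/3.399 = 0.7058.
Known gains sum to 0.116 + 0.18 + 0.343 = 0.639.
g_dust = 0.7058 − 0.639 = 0.07.

0.07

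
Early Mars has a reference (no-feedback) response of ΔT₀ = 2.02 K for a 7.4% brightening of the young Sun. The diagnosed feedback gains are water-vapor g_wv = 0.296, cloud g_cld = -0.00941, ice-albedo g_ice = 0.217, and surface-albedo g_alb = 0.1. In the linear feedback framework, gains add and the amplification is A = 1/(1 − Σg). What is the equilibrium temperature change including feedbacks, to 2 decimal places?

Total gain g = 0.296 − 0.00941 + 0.217 + 0.1 = 0.60359.
Amplification A = 1/(1 − 0.60359) = 2.523.
ΔT = 2.02 × 2.523 = 5.10 K.

5.10 K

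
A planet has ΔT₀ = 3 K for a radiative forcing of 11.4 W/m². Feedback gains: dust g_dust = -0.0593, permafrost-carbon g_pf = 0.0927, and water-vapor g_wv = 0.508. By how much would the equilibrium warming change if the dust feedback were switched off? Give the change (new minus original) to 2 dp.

Original: g = 0.5414, ΔT = 3/(1−0.5414) = 6.5416 K.
Without dust: g' = 0.6007, ΔT' = 3/(1−0.6007) = 7.5131 K.
Change = 7.5131 − 6.5416 = 0.97 K.

0.97 K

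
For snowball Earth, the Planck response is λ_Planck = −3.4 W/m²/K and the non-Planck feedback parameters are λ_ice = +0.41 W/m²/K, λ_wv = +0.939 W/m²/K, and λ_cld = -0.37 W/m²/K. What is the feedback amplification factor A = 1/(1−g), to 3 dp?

1.404

Convert to gains: g_ice = 0.41/3.4 = 0.1206; g_wv = 0.939/3.4 = 0.2762; g_cld = -0.37/3.4 = -0.1088.
Total gain g = 0.288.
A = 1/(1 − 0.288) = 1.404.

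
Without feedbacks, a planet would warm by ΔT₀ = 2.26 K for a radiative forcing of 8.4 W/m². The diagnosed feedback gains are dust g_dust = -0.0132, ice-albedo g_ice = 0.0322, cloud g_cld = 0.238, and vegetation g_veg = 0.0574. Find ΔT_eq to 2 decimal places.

3.30 K

Total gain g = -0.0132 + 0.0322 + 0.238 + 0.0574 = 0.3144.
Amplification A = 1/(1 − 0.3144) = 1.459.
ΔT = 2.26 × 1.459 = 3.30 K.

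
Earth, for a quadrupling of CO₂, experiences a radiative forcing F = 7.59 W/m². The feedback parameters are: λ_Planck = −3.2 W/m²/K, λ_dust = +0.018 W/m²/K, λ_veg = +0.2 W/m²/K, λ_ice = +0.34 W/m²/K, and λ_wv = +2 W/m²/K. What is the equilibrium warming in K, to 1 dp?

Net feedback parameter λ = (−3.2) + (+0.018) + (+0.2) + (+0.34) + (+2) = -0.642 W/m²/K.
ΔT = −F/λ = −7.59/(-0.642) = 11.8 K.

11.8 K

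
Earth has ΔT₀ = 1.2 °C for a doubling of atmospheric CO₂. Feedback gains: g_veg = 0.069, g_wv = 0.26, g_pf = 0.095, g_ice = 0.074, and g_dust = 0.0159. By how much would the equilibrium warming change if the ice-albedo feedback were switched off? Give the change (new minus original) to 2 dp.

Original: g = 0.5139, ΔT = 1.2/(1−0.5139) = 2.4686 °C.
Without ice-albedo: g' = 0.4399, ΔT' = 1.2/(1−0.4399) = 2.1425 °C.
Change = 2.1425 − 2.4686 = -0.33 °C.

-0.33 °C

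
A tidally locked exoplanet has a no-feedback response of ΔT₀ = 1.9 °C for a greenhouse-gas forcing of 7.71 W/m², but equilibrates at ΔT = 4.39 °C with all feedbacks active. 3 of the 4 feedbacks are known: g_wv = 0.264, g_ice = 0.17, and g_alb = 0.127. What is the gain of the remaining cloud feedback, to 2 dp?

Amplification A = ΔT/ΔT₀ = 4.39/1.9 = 2.311.
Total gain g = 1 − 1/A = 1 − 1/2.311 = 0.5673.
Known gains sum to 0.264 + 0.17 + 0.127 = 0.561.
g_cld = 0.5673 − 0.561 = 0.01.

0.01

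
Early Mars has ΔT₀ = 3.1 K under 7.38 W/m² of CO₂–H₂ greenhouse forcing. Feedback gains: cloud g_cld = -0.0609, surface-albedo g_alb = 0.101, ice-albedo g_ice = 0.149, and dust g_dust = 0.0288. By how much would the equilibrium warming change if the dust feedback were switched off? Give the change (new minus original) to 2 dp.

Original: g = 0.2179, ΔT = 3.1/(1−0.2179) = 3.9637 K.
Without dust: g' = 0.1891, ΔT' = 3.1/(1−0.1891) = 3.8229 K.
Change = 3.8229 − 3.9637 = -0.14 K.

-0.14 K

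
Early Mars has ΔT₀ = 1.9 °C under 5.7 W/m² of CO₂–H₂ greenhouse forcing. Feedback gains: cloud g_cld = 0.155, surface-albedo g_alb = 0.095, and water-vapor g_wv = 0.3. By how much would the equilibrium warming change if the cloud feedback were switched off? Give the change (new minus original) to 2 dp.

Original: g = 0.55, ΔT = 1.9/(1−0.55) = 4.2222 °C.
Without cloud: g' = 0.395, ΔT' = 1.9/(1−0.395) = 3.1405 °C.
Change = 3.1405 − 4.2222 = -1.08 °C.

-1.08 °C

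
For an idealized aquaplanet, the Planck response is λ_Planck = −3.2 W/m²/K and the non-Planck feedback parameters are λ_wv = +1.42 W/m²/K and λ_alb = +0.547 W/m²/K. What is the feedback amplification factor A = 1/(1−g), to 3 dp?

2.595

Convert to gains: g_wv = 1.42/3.2 = 0.4437; g_alb = 0.547/3.2 = 0.1709.
Total gain g = 0.6146.
A = 1/(1 − 0.6146) = 2.595.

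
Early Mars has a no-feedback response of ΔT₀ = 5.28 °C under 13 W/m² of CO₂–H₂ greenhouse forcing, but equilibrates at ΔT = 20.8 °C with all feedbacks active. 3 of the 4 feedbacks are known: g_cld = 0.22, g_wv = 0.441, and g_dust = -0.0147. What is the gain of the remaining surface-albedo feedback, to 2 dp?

Amplification A = ΔT/ΔT₀ = 20.8/5.28 = 3.939.
Total gain g = 1 − 1/A = 1 − 1/3.939 = 0.7461.
Known gains sum to 0.22 + 0.441 − 0.0147 = 0.6463.
g_alb = 0.7461 − 0.6463 = 0.10.

0.10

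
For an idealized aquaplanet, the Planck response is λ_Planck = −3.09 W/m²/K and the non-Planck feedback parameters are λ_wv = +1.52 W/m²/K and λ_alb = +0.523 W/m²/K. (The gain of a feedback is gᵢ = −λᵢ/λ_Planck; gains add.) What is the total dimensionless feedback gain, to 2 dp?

Convert to gains: g_wv = 1.52/3.09 = 0.4919; g_alb = 0.523/3.09 = 0.1693.
Total gain g = 0.6612.

0.66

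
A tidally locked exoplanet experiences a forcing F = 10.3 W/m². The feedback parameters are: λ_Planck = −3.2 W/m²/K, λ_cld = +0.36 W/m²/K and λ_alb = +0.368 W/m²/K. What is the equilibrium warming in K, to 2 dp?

Net feedback parameter λ = (−3.2) + (+0.36) + (+0.368) = -2.472 W/m²/K.
ΔT = −F/λ = −10.3/(-2.472) = 4.17 K.

4.17 K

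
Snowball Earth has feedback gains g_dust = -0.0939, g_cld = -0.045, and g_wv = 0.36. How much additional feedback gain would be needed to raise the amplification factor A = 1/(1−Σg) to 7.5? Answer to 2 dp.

Current total gain = 0.2211.
Target gain for A = 7.5: g* = 1 − 1/7.5 = 0.8667.
Additional gain needed = 0.8667 − 0.2211 = 0.65.

0.65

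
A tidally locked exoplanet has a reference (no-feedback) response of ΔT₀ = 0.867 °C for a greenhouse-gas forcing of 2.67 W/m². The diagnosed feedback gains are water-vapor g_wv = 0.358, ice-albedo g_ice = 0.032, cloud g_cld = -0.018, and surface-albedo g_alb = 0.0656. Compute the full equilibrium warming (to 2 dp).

1.54 °C

Total gain g = 0.358 + 0.032 − 0.018 + 0.0656 = 0.4376.
Amplification A = 1/(1 − 0.4376) = 1.778.
ΔT = 0.867 × 1.778 = 1.54 °C.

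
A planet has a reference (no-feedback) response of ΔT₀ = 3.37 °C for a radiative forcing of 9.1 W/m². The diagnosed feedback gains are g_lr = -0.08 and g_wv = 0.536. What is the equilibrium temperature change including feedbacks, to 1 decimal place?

Total gain g = -0.08 + 0.536 = 0.456.
Amplification A = 1/(1 − 0.456) = 1.838.
ΔT = 3.37 × 1.838 = 6.2 °C.

6.2 °C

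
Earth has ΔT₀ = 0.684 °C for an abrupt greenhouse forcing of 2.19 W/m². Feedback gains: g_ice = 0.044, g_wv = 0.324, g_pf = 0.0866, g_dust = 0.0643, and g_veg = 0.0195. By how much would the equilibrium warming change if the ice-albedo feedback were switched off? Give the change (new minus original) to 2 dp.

Original: g = 0.5384, ΔT = 0.684/(1−0.5384) = 1.4818 °C.
Without ice-albedo: g' = 0.4944, ΔT' = 0.684/(1−0.4944) = 1.3528 °C.
Change = 1.3528 − 1.4818 = -0.13 °C.

-0.13 °C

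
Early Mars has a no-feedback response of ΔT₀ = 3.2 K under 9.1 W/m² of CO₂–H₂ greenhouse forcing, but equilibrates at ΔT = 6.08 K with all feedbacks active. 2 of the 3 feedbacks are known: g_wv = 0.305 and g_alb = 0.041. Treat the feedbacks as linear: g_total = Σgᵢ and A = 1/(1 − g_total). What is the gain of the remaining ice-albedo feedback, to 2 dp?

Amplification A = ΔT/ΔT₀ = 6.08/3.2 = 1.9.
Total gain g = 1 − 1/A = 1 − 1/1.9 = 0.4737.
Known gains sum to 0.305 + 0.041 = 0.346.
g_ice = 0.4737 − 0.346 = 0.13.

0.13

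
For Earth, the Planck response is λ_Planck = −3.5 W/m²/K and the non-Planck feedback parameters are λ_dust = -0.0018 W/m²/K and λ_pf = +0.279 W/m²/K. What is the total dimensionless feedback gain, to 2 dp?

Convert to gains: g_dust = -0.0018/3.5 = -0.000514; g_pf = 0.279/3.5 = 0.07971.
Total gain g = 0.079196.

0.08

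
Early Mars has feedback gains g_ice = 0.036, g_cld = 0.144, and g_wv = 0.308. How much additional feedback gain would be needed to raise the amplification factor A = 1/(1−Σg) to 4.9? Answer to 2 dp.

0.31

Current total gain = 0.488.
Target gain for A = 4.9: g* = 1 − 1/4.9 = 0.7959.
Additional gain needed = 0.7959 − 0.488 = 0.31.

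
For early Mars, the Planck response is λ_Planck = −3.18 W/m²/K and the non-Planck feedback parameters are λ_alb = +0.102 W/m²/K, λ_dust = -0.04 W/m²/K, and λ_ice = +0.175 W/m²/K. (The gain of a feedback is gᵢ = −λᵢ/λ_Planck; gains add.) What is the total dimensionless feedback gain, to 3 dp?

0.075

Convert to gains: g_alb = 0.102/3.18 = 0.03208; g_dust = -0.04/3.18 = -0.01258; g_ice = 0.175/3.18 = 0.05503.
Total gain g = 0.07453.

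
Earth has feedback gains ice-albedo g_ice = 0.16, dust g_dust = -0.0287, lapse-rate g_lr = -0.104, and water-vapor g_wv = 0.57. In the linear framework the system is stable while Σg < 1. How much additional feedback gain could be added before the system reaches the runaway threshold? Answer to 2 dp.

0.40

Current total gain = 0.16 − 0.0287 − 0.104 + 0.57 = 0.5973.
Margin to runaway = 1 − 0.5973 = 0.40.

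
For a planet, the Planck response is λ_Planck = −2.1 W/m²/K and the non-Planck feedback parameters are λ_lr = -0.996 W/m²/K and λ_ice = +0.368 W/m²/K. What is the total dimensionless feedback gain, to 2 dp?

Convert to gains: g_lr = -0.996/2.1 = -0.4743; g_ice = 0.368/2.1 = 0.1752.
Total gain g = -0.2991.

-0.30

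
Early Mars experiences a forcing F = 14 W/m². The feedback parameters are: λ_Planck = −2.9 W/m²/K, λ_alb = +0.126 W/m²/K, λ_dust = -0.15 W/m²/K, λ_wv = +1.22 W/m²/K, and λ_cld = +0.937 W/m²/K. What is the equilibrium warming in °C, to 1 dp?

18.3 °C

Net feedback parameter λ = (−2.9) + (+0.126) + (-0.15) + (+1.22) + (+0.937) = -0.767 W/m²/K.
ΔT = −F/λ = −14/(-0.767) = 18.3 °C.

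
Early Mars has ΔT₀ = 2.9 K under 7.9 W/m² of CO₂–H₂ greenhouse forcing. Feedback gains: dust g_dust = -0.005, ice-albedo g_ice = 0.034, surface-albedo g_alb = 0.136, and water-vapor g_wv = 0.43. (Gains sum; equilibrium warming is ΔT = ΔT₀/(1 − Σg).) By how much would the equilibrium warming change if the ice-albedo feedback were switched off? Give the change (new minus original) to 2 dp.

-0.55 K

Original: g = 0.595, ΔT = 2.9/(1−0.595) = 7.1605 K.
Without ice-albedo: g' = 0.561, ΔT' = 2.9/(1−0.561) = 6.6059 K.
Change = 6.6059 − 7.1605 = -0.55 K.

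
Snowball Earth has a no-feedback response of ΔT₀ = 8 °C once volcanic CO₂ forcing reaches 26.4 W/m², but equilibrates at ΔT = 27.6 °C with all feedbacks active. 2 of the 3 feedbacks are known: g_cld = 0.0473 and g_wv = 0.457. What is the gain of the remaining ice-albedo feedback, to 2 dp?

0.21

Amplification A = ΔT/ΔT₀ = 27.6/8 = 3.45.
Total gain g = 1 − 1/A = 1 − 1/3.45 = 0.7101.
Known gains sum to 0.0473 + 0.457 = 0.5043.
g_ice = 0.7101 − 0.5043 = 0.21.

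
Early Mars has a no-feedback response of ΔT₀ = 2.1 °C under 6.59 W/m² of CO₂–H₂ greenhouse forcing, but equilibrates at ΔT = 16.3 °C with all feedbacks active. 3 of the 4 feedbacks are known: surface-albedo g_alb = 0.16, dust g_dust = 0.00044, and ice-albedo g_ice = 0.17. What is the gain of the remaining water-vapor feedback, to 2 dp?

Amplification A = ΔT/ΔT₀ = 16.3/2.1 = 7.762.
Total gain g = 1 − 1/A = 1 − 1/7.762 = 0.8712.
Known gains sum to 0.16 + 0.00044 + 0.17 = 0.33044.
g_wv = 0.8712 − 0.33044 = 0.54.

0.54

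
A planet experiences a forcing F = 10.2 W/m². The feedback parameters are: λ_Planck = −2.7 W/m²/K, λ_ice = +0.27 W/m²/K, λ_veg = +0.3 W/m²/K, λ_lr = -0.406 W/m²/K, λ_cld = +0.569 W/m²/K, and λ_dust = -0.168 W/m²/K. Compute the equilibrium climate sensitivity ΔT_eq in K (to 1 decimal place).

4.8 K

Net feedback parameter λ = (−2.7) + (+0.27) + (+0.3) + (-0.406) + (+0.569) + (-0.168) = -2.135 W/m²/K.
ΔT = −F/λ = −10.2/(-2.135) = 4.8 K.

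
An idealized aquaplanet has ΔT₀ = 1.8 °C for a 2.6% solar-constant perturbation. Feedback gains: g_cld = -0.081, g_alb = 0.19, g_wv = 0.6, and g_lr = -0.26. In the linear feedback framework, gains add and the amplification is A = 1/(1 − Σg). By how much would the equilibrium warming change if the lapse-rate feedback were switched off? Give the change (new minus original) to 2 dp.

2.92 °C

Original: g = 0.449, ΔT = 1.8/(1−0.449) = 3.2668 °C.
Without lapse-rate: g' = 0.709, ΔT' = 1.8/(1−0.709) = 6.1856 °C.
Change = 6.1856 − 3.2668 = 2.92 °C.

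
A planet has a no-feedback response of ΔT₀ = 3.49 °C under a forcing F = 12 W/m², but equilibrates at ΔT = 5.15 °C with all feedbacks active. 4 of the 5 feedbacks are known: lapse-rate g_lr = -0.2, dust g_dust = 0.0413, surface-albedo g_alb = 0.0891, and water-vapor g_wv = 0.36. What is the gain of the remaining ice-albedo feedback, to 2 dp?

0.03

Amplification A = ΔT/ΔT₀ = 5.15/3.49 = 1.476.
Total gain g = 1 − 1/A = 1 − 1/1.476 = 0.3225.
Known gains sum to -0.2 + 0.0413 + 0.0891 + 0.36 = 0.2904.
g_ice = 0.3225 − 0.2904 = 0.03.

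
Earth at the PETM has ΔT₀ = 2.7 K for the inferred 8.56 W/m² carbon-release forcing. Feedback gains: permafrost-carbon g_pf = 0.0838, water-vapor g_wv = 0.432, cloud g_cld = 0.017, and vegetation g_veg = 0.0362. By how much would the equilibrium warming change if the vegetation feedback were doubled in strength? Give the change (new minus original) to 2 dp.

Original: g = 0.569, ΔT = 2.7/(1−0.569) = 6.2645 K.
With doubled vegetation: g' = 0.6052, ΔT' = 2.7/(1−0.6052) = 6.8389 K.
Change = 6.8389 − 6.2645 = 0.57 K.

0.57 K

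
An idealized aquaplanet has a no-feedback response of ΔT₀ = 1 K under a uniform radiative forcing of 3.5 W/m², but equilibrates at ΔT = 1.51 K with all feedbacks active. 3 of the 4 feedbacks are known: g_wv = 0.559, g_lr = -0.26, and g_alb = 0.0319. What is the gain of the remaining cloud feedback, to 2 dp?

0.01

Amplification A = ΔT/ΔT₀ = 1.51/1 = 1.51.
Total gain g = 1 − 1/A = 1 − 1/1.51 = 0.3377.
Known gains sum to 0.559 − 0.26 + 0.0319 = 0.3309.
g_cld = 0.3377 − 0.3309 = 0.01.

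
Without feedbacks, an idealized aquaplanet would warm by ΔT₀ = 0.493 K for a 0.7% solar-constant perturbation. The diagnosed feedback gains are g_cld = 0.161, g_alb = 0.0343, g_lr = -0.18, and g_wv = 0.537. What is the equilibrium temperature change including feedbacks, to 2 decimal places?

Total gain g = 0.161 + 0.0343 − 0.18 + 0.537 = 0.5523.
Amplification A = 1/(1 − 0.5523) = 2.234.
ΔT = 0.493 × 2.234 = 1.10 K.

1.10 K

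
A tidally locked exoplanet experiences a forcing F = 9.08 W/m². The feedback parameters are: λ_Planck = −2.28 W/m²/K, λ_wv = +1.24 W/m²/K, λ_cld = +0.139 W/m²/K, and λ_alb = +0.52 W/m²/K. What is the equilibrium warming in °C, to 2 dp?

23.83 °C

Net feedback parameter λ = (−2.28) + (+1.24) + (+0.139) + (+0.52) = -0.381 W/m²/K.
ΔT = −F/λ = −9.08/(-0.381) = 23.83 °C.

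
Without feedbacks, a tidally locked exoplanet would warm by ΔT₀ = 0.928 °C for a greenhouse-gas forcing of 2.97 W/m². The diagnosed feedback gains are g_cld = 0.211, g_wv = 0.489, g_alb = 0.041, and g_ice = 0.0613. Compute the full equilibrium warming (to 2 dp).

Total gain g = 0.211 + 0.489 + 0.041 + 0.0613 = 0.8023.
Amplification A = 1/(1 − 0.8023) = 5.058.
ΔT = 0.928 × 5.058 = 4.69 °C.

4.69 °C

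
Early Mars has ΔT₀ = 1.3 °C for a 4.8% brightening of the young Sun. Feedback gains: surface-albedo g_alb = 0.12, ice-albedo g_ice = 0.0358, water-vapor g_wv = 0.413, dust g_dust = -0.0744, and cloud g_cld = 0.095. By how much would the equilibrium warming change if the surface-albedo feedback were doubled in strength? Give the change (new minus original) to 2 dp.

Original: g = 0.5894, ΔT = 1.3/(1−0.5894) = 3.1661 °C.
With doubled surface-albedo: g' = 0.7094, ΔT' = 1.3/(1−0.7094) = 4.4735 °C.
Change = 4.4735 − 3.1661 = 1.31 °C.

1.31 °C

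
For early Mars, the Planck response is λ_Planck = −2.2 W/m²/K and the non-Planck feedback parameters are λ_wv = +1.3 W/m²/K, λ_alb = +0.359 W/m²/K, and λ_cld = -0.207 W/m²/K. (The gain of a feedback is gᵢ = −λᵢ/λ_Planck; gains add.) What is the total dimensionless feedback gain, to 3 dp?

0.660

Convert to gains: g_wv = 1.3/2.2 = 0.5909; g_alb = 0.359/2.2 = 0.1632; g_cld = -0.207/2.2 = -0.09409.
Total gain g = 0.66001.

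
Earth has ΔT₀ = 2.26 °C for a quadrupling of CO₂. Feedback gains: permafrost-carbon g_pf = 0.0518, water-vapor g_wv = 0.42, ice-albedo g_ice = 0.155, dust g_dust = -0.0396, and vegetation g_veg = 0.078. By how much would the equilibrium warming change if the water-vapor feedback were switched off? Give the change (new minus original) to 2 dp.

-3.76 °C

Original: g = 0.6652, ΔT = 2.26/(1−0.6652) = 6.7503 °C.
Without water-vapor: g' = 0.2452, ΔT' = 2.26/(1−0.2452) = 2.9942 °C.
Change = 2.9942 − 6.7503 = -3.76 °C.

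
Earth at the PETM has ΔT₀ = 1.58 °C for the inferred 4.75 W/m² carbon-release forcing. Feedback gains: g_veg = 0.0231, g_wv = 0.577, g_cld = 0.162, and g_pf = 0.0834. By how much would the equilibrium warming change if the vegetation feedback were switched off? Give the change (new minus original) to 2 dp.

-1.33 °C

Original: g = 0.8455, ΔT = 1.58/(1−0.8455) = 10.2265 °C.
Without vegetation: g' = 0.8224, ΔT' = 1.58/(1−0.8224) = 8.8964 °C.
Change = 8.8964 − 10.2265 = -1.33 °C.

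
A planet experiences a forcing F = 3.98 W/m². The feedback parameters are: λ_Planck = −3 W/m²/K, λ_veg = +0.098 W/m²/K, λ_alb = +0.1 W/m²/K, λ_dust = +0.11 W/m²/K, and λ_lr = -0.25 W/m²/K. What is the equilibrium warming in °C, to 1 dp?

1.4 °C

Net feedback parameter λ = (−3) + (+0.098) + (+0.1) + (+0.11) + (-0.25) = -2.942 W/m²/K.
ΔT = −F/λ = −3.98/(-2.942) = 1.4 °C.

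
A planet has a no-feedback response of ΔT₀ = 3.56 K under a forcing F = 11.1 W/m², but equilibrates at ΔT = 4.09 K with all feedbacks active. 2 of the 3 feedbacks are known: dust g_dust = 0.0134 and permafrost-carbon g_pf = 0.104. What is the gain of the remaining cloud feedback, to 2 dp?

Amplification A = ΔT/ΔT₀ = 4.09/3.56 = 1.149.
Total gain g = 1 − 1/A = 1 − 1/1.149 = 0.1297.
Known gains sum to 0.0134 + 0.104 = 0.1174.
g_cld = 0.1297 − 0.1174 = 0.01.

0.01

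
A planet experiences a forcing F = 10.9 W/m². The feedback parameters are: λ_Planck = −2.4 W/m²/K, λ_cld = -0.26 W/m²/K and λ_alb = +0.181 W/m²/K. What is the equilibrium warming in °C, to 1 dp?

4.4 °C

Net feedback parameter λ = (−2.4) + (-0.26) + (+0.181) = -2.479 W/m²/K.
ΔT = −F/λ = −10.9/(-2.479) = 4.4 °C.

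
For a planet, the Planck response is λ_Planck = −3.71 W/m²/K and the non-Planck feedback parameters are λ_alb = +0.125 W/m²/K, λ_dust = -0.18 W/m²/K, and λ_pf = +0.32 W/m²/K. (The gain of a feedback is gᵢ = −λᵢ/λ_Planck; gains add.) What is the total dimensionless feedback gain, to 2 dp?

Convert to gains: g_alb = 0.125/3.71 = 0.03369; g_dust = -0.18/3.71 = -0.04852; g_pf = 0.32/3.71 = 0.08625.
Total gain g = 0.07142.

0.07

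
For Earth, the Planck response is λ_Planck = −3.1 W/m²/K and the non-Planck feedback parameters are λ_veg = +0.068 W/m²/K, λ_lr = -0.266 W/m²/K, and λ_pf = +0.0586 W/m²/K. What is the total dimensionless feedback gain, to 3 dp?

Convert to gains: g_veg = 0.068/3.1 = 0.02194; g_lr = -0.266/3.1 = -0.08581; g_pf = 0.0586/3.1 = 0.0189.
Total gain g = -0.04497.

-0.045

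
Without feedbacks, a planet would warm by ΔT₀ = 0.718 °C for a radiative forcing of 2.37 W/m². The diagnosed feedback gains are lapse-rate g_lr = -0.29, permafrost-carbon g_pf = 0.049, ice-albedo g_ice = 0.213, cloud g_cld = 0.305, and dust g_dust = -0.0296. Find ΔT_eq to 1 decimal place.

Total gain g = -0.29 + 0.049 + 0.213 + 0.305 − 0.0296 = 0.2474.
Amplification A = 1/(1 − 0.2474) = 1.329.
ΔT = 0.718 × 1.329 = 1.0 °C.

1.0 °C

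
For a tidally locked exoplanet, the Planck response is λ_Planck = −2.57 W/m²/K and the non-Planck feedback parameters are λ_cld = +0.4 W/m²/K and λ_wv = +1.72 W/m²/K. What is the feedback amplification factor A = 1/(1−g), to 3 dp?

Convert to gains: g_cld = 0.4/2.57 = 0.1556; g_wv = 1.72/2.57 = 0.6693.
Total gain g = 0.8249.
A = 1/(1 − 0.8249) = 5.711.

5.711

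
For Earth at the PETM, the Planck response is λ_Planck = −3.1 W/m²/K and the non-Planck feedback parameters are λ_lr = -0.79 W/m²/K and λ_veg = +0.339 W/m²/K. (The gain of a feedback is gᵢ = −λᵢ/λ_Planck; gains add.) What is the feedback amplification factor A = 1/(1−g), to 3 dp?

0.873

Convert to gains: g_lr = -0.79/3.1 = -0.2548; g_veg = 0.339/3.1 = 0.1094.
Total gain g = -0.1454.
A = 1/(1 + 0.1454) = 0.873.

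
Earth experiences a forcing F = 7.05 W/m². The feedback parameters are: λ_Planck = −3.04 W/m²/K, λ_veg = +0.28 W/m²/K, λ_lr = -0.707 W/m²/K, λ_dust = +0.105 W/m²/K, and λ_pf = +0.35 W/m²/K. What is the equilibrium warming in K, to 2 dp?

2.34 K

Net feedback parameter λ = (−3.04) + (+0.28) + (-0.707) + (+0.105) + (+0.35) = -3.012 W/m²/K.
ΔT = −F/λ = −7.05/(-3.012) = 2.34 K.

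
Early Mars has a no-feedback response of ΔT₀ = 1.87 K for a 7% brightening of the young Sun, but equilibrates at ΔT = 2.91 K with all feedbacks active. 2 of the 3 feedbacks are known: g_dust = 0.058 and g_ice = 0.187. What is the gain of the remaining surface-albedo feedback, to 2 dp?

0.11

Amplification A = ΔT/ΔT₀ = 2.91/1.87 = 1.556.
Total gain g = 1 − 1/A = 1 − 1/1.556 = 0.3573.
Known gains sum to 0.058 + 0.187 = 0.245.
g_alb = 0.3573 − 0.245 = 0.11.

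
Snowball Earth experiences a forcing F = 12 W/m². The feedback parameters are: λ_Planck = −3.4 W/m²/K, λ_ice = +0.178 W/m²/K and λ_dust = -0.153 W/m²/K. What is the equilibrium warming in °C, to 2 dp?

3.56 °C

Net feedback parameter λ = (−3.4) + (+0.178) + (-0.153) = -3.375 W/m²/K.
ΔT = −F/λ = −12/(-3.375) = 3.56 °C.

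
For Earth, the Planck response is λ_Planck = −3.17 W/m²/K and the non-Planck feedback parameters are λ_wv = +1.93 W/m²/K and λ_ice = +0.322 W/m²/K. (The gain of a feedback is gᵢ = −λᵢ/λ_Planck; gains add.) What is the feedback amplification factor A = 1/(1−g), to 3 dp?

3.453

Convert to gains: g_wv = 1.93/3.17 = 0.6088; g_ice = 0.322/3.17 = 0.1016.
Total gain g = 0.7104.
A = 1/(1 − 0.7104) = 3.453.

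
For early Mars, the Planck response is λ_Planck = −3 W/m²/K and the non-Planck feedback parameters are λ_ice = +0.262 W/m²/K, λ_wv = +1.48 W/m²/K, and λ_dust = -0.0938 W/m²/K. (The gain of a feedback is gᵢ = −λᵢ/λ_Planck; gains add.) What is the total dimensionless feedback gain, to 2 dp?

Convert to gains: g_ice = 0.262/3 = 0.08733; g_wv = 1.48/3 = 0.4933; g_dust = -0.0938/3 = -0.03127.
Total gain g = 0.54936.

0.55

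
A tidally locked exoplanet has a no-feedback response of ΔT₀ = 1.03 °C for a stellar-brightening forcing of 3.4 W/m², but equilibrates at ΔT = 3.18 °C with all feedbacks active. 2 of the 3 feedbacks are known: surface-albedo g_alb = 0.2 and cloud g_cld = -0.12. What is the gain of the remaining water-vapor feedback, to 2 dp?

0.60

Amplification A = ΔT/ΔT₀ = 3.18/1.03 = 3.087.
Total gain g = 1 − 1/A = 1 − 1/3.087 = 0.6761.
Known gains sum to 0.2 − 0.12 = 0.08.
g_wv = 0.6761 − 0.08 = 0.60.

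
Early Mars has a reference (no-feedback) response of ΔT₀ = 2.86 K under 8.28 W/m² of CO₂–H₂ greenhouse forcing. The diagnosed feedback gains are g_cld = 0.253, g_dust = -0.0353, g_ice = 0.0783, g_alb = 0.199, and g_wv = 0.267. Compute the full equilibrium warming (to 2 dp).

Total gain g = 0.253 − 0.0353 + 0.0783 + 0.199 + 0.267 = 0.762.
Amplification A = 1/(1 − 0.762) = 4.202.
ΔT = 2.86 × 4.202 = 12.02 K.

12.02 K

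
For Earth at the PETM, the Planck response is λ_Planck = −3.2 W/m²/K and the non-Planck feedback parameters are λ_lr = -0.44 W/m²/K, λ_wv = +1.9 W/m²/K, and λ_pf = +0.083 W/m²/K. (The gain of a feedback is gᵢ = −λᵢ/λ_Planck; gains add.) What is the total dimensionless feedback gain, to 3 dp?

0.482

Convert to gains: g_lr = -0.44/3.2 = -0.1375; g_wv = 1.9/3.2 = 0.5937; g_pf = 0.083/3.2 = 0.02594.
Total gain g = 0.48214.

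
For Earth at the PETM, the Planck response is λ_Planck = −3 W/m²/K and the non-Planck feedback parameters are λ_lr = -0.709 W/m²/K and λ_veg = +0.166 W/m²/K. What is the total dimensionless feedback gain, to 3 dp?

Convert to gains: g_lr = -0.709/3 = -0.2363; g_veg = 0.166/3 = 0.05533.
Total gain g = -0.18097.

-0.181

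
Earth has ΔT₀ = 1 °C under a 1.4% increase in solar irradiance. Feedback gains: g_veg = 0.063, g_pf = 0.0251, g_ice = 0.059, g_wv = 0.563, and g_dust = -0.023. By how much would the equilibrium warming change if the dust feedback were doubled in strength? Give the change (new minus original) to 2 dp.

Original: g = 0.6871, ΔT = 1/(1−0.6871) = 3.1959 °C.
With doubled dust: g' = 0.6641, ΔT' = 1/(1−0.6641) = 2.9771 °C.
Change = 2.9771 − 3.1959 = -0.22 °C.

-0.22 °C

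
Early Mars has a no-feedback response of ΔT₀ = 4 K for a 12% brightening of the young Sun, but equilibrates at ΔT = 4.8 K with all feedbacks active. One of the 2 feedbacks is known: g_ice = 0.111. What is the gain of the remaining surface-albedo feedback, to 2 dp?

Amplification A = ΔT/ΔT₀ = 4.8/4 = 1.2.
Total gain g = 1 − 1/A = 1 − 1/1.2 = 0.1667.
The known gain is 0.111.
g_alb = 0.1667 − 0.111 = 0.06.

0.06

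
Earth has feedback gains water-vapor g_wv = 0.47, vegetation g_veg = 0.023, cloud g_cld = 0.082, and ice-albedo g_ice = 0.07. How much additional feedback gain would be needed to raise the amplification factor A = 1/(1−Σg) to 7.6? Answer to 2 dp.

Current total gain = 0.645.
Target gain for A = 7.6: g* = 1 − 1/7.6 = 0.8684.
Additional gain needed = 0.8684 − 0.645 = 0.22.

0.22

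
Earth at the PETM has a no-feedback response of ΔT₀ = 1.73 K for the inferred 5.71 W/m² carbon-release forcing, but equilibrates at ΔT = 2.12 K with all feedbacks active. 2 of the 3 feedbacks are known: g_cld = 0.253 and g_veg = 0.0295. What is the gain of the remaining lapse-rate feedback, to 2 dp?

Amplification A = ΔT/ΔT₀ = 2.12/1.73 = 1.225.
Total gain g = 1 − 1/A = 1 − 1/1.225 = 0.1837.
Known gains sum to 0.253 + 0.0295 = 0.2825.
g_lr = 0.1837 − 0.2825 = -0.10.

-0.10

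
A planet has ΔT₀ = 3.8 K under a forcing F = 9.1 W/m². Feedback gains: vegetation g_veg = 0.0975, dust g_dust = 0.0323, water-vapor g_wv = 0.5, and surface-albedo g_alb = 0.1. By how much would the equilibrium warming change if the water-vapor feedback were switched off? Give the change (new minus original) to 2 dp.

Original: g = 0.7298, ΔT = 3.8/(1−0.7298) = 14.0637 K.
Without water-vapor: g' = 0.2298, ΔT' = 3.8/(1−0.2298) = 4.9338 K.
Change = 4.9338 − 14.0637 = -9.13 K.

-9.13 K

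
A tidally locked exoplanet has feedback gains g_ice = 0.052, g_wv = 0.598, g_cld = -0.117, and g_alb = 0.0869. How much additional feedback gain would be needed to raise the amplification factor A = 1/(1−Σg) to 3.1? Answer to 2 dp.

Current total gain = 0.6199.
Target gain for A = 3.1: g* = 1 − 1/3.1 = 0.6774.
Additional gain needed = 0.6774 − 0.6199 = 0.06.

0.06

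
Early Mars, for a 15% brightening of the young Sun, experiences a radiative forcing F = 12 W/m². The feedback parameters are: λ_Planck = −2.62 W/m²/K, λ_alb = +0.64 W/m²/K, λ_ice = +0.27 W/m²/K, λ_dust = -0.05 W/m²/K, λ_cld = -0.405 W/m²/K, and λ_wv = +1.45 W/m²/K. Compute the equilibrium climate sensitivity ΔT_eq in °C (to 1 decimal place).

Net feedback parameter λ = (−2.62) + (+0.64) + (+0.27) + (-0.05) + (-0.405) + (+1.45) = -0.715 W/m²/K.
ΔT = −F/λ = −12/(-0.715) = 16.8 °C.

16.8 °C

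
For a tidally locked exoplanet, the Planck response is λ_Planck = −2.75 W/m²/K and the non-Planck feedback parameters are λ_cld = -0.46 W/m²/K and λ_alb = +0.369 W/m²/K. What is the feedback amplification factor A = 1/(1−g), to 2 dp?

Convert to gains: g_cld = -0.46/2.75 = -0.1673; g_alb = 0.369/2.75 = 0.1342.
Total gain g = -0.0331.
A = 1/(1 + 0.0331) = 0.97.

0.97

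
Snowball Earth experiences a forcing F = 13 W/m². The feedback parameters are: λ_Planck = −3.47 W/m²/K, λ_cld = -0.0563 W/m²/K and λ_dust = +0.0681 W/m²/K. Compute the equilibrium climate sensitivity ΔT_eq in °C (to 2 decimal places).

3.76 °C

Net feedback parameter λ = (−3.47) + (-0.0563) + (+0.0681) = -3.4582 W/m²/K.
ΔT = −F/λ = −13/(-3.4582) = 3.76 °C.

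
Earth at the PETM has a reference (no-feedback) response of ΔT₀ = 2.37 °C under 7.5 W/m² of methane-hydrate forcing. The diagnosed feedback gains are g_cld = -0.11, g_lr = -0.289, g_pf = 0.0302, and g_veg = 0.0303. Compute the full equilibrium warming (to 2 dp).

1.77 °C

Total gain g = -0.11 − 0.289 + 0.0302 + 0.0303 = -0.3385.
Amplification A = 1/(1 + 0.3385) = 0.7471.
ΔT = 2.37 × 0.7471 = 1.77 °C.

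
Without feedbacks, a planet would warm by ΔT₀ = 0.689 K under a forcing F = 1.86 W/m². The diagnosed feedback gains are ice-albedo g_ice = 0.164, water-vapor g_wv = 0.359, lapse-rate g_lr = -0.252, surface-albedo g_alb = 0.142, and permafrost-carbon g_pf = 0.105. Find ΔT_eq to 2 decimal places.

Total gain g = 0.164 + 0.359 − 0.252 + 0.142 + 0.105 = 0.518.
Amplification A = 1/(1 − 0.518) = 2.075.
ΔT = 0.689 × 2.075 = 1.43 K.

1.43 K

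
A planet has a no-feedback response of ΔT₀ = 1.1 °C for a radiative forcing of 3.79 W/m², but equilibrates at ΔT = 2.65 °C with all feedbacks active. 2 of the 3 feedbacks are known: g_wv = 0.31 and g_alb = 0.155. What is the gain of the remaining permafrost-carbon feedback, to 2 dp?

0.12

Amplification A = ΔT/ΔT₀ = 2.65/1.1 = 2.409.
Total gain g = 1 − 1/A = 1 − 1/2.409 = 0.5849.
Known gains sum to 0.31 + 0.155 = 0.465.
g_pf = 0.5849 − 0.465 = 0.12.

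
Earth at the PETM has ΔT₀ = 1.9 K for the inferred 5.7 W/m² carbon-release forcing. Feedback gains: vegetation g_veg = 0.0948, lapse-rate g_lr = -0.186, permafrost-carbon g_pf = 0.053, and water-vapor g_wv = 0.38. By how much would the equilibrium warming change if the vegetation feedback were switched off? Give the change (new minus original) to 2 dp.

-0.36 K

Original: g = 0.3418, ΔT = 1.9/(1−0.3418) = 2.8867 K.
Without vegetation: g' = 0.247, ΔT' = 1.9/(1−0.247) = 2.5232 K.
Change = 2.5232 − 2.8867 = -0.36 K.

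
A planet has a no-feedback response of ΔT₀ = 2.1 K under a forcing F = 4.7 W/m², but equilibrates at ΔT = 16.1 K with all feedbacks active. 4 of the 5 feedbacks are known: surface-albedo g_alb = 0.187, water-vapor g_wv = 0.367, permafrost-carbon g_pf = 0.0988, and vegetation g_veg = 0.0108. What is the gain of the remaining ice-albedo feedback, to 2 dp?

0.21

Amplification A = ΔT/ΔT₀ = 16.1/2.1 = 7.667.
Total gain g = 1 − 1/A = 1 − 1/7.667 = 0.8696.
Known gains sum to 0.187 + 0.367 + 0.0988 + 0.0108 = 0.6636.
g_ice = 0.8696 − 0.6636 = 0.21.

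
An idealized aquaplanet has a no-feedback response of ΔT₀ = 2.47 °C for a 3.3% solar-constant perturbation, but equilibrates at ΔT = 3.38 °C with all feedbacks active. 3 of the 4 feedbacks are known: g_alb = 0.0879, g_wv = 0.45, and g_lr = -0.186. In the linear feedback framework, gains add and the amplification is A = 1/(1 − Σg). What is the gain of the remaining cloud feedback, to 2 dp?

Amplification A = ΔT/ΔT₀ = 3.38/2.47 = 1.368.
Total gain g = 1 − 1/A = 1 − 1/1.368 = 0.269.
Known gains sum to 0.0879 + 0.45 − 0.186 = 0.3519.
g_cld = 0.269 − 0.3519 = -0.08.

-0.08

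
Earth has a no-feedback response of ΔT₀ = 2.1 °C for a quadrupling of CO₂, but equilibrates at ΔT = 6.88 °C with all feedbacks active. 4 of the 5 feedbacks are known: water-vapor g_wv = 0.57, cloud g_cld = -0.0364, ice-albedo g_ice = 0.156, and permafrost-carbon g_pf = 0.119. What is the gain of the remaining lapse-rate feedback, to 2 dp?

Amplification A = ΔT/ΔT₀ = 6.88/2.1 = 3.276.
Total gain g = 1 − 1/A = 1 − 1/3.276 = 0.6947.
Known gains sum to 0.57 − 0.0364 + 0.156 + 0.119 = 0.8086.
g_lr = 0.6947 − 0.8086 = -0.11.

-0.11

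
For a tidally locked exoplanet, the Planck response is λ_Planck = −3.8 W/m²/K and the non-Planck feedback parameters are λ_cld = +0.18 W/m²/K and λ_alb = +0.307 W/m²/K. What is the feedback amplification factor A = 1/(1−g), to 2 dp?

Convert to gains: g_cld = 0.18/3.8 = 0.04737; g_alb = 0.307/3.8 = 0.08079.
Total gain g = 0.12816.
A = 1/(1 − 0.12816) = 1.15.

1.15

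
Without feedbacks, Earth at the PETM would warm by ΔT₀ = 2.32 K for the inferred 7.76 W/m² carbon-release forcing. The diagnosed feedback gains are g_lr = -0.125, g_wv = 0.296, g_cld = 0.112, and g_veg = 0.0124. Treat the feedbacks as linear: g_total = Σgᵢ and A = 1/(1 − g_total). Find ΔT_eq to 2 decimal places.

3.29 K

Total gain g = -0.125 + 0.296 + 0.112 + 0.0124 = 0.2954.
Amplification A = 1/(1 − 0.2954) = 1.419.
ΔT = 2.32 × 1.419 = 3.29 K.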